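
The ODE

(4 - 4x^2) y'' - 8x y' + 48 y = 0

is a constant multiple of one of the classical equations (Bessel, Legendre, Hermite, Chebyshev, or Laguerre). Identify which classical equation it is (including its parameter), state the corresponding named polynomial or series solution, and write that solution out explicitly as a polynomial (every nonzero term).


All three coefficients share the factor 4; dividing through by 4 gives  (1 - x^2) y'' - 2x y' + 12 y = 0.
This matches the Legendre equation (1 - x^2) y'' - 2x y' + n(n+1) y = 0 (note the -2x y' term) with n(n+1) = 12, so n = 3; the polynomial solution is P_3(x).
With y = sum_k a_k x^k, matching x^k gives (k+2)(k+1) a_{k+2} = [k(k+1) - n(n+1)] a_k = (k - 3)(k + 4) a_k. The right side vanishes at k = 3, so the series with the parity of 3 terminates at degree 3.
Standard normalization (P_n(1) = 1): leading coefficient (2n)!/(2^n (n!)^2) = 720/(8*36) = 5/2, so a_3 = 5/2. Work downward with a_k = (k+1)(k+2) a_{k+2} / ((k - 3)(k + 4)):
  a_1 = (2)(3)(5/2) / ((1 - 3)(1 + 4)) = 15/(-10) = -3/2
Hence P_3(x) = 5 x^3/2 - 3 x/2.

P_3(x); series = 5 x^3/2 - 3 x/2


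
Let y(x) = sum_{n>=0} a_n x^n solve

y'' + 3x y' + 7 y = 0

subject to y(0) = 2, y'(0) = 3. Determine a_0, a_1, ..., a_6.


Ansatz: y(x) = sum_{n>=0} a_n x^n, so y'(x) = sum_{n>=1} n a_n x^(n-1) and y''(x) = sum_{n>=2} n(n-1) a_n x^(n-2).
Substitute into P(x) y'' + Q(x) y' + R(x) y = 0 with P(x) = 1, Q(x) = 3x, R(x) = 7, and match powers of x.
Initial conditions: a_0 = 2, a_1 = 3.
Setting the coefficient of each power of x to zero and solving order by order (substituting the coefficients already found):
  x^0: 2 a_2 + 7 a_0 = 0  ->  2 a_2 = -7 a_0 = -14  ->  a_2 = -7
  x^1: 6 a_3 + 10 a_1 = 0  ->  6 a_3 = -10 a_1 = -30  ->  a_3 = -5
  x^2: 12 a_4 + 13 a_2 = 0  ->  12 a_4 = -13 a_2 = 91  ->  a_4 = 91/12
  x^3: 20 a_5 + 16 a_3 = 0  ->  20 a_5 = -16 a_3 = 80  ->  a_5 = 4
  x^4: 30 a_6 + 19 a_4 = 0  ->  30 a_6 = -19 a_4 = -1729/12  ->  a_6 = -1729/360
Truncated series: y(x) = 2 + 3 x - 7 x^2 - 5 x^3 + (91/12) x^4 + 4 x^5 - (1729/360) x^6 + O(x^7).

a_0 = 2; a_1 = 3; a_2 = -7; a_3 = -5; a_4 = 91/12; a_5 = 4; a_6 = -1729/360


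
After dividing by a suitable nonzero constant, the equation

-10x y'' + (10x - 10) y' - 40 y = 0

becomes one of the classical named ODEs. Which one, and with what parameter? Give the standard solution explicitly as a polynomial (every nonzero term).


All three coefficients share the factor -10; dividing through by -10 gives  x y'' + (1 - x) y' + 4 y = 0.
This matches the Laguerre equation x y'' + (1 - x) y' + n y = 0 with n = 4; the polynomial solution is L_4(x).
With y = sum_k a_k x^k, matching x^k gives (k+1)k a_{k+1} + (k+1) a_{k+1} - k a_k + n a_k = 0, i.e. (k+1)^2 a_{k+1} = (k - n) a_k = (k - 4) a_k. The right side vanishes at k = 4, so the series terminates at degree 4.
Standard normalization L_n(0) = 1 gives a_0 = 1. Work upward with a_{k+1} = (k - 4) a_k / (k+1)^2:
  a_1 = (0 - 4)(1) / 1^2 = -4/1 = -4
  a_2 = (1 - 4)(-4) / 2^2 = 12/4 = 3
  a_3 = (2 - 4)(3) / 3^2 = -6/9 = -2/3
  a_4 = (3 - 4)(-2/3) / 4^2 = (2/3)/16 = 1/24
Hence L_4(x) = x^4/24 - 2 x^3/3 + 3 x^2 - 4 x + 1.

L_4(x); series = x^4/24 - 2 x^3/3 + 3 x^2 - 4 x + 1


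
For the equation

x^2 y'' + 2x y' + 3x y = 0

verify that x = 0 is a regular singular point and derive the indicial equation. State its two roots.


Divide by x^2 to reach normal form y'' + P_1(x) y' + P_2(x) y = 0 with P_1(x) = 2/x and P_2(x) = 3/x.
x = 0 is a singular point because the y'-coefficient 2/x has a pole at x = 0 and the y-coefficient 3/x has a pole at x = 0.
It is a regular singular point because x P_1(x) = p(x) = 2 and x^2 P_2(x) = q(x) = 3x are polynomials, hence analytic at x = 0.
p(0) = 2,  q(0) = 0.
Indicial equation: r(r-1) + p(0) r + q(0) = 0, i.e. r^2 + (p(0) - 1) r + q(0) = 0, i.e. r^2 + 1 r = 0.
Discriminant: (1)^2 - 4(0) = 1, so r = (-1 ± 1)/2.
Solving: r_1 = 0, r_2 = -1.

indicial: r^2 + 1 r = 0; roots r_1 = 0, r_2 = -1


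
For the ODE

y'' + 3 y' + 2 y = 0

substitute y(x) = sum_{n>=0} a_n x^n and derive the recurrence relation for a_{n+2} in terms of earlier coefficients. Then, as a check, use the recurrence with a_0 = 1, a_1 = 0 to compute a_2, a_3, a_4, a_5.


Substitute y = sum_n a_n x^n.
y''(x) has coefficient (n+2)(n+1) a_{n+2} at x^n;
3 y'(x) has coefficient 3 (n+1) a_{n+1} at x^n;
2 y(x) has coefficient 2 a_n at x^n.
Matching x^n: (n+2)(n+1) a_{n+2} + 3 (n+1) a_{n+1} + 2 a_n = 0.
Thus a_{n+2} = [-3 (n+1) a_{n+1} - 2 a_n] / ((n+1)(n+2)).

Check with a_0 = 1, a_1 = 0 (apply the recurrence for n = 0, 1, 2, 3): a_0 = 1, a_1 = 0, a_2 = -1, a_3 = 1, a_4 = -7/12, a_5 = 1/4.

a_(n+2) = [-3 (n+1) a_(n+1) - 2 a_n] / ((n+1)(n+2)); check: a_0 = 1, a_1 = 0, a_2 = -1, a_3 = 1, a_4 = -7/12, a_5 = 1/4


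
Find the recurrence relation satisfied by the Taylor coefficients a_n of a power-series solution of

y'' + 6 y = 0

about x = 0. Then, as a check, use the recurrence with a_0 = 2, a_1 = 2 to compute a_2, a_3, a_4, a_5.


Substitute y = sum_n a_n x^n into y'' + (const) y = 0.
y''(x) = sum_{n>=0} (n+2)(n+1) a_{n+2} x^n.
The ODE becomes sum_n [(n+2)(n+1) a_{n+2} + 6 a_n] x^n = 0.
Setting each coefficient to zero gives the recurrence:
  (n+2)(n+1) a_{n+2} + 6 a_n = 0,
  a_{n+2} = -6 / ((n+1)(n+2)) a_n.

Check with a_0 = 2, a_1 = 2 (apply the recurrence for n = 0, 1, 2, 3): a_0 = 2, a_1 = 2, a_2 = -6, a_3 = -2, a_4 = 3, a_5 = 3/5.

a_{n+2} = -6/((n+1)(n+2)) * a_n; check: a_0 = 2, a_1 = 2, a_2 = -6, a_3 = -2, a_4 = 3, a_5 = 3/5


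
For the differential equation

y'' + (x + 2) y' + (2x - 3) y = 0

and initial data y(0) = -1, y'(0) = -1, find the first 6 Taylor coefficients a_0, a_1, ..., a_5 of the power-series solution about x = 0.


Ansatz: y(x) = sum_{n>=0} a_n x^n, so y'(x) = sum_{n>=1} n a_n x^(n-1) and y''(x) = sum_{n>=2} n(n-1) a_n x^(n-2).
Substitute into P(x) y'' + Q(x) y' + R(x) y = 0 with P(x) = 1, Q(x) = x + 2, R(x) = 2x - 3, and match powers of x.
Initial conditions: a_0 = -1, a_1 = -1.
Setting the coefficient of each power of x to zero and solving order by order (substituting the coefficients already found):
  x^0: 2 a_2 + 2 a_1 - 3 a_0 = 0  ->  2 a_2 = -2 a_1 + 3 a_0 = -1  ->  a_2 = -1/2
  x^1: 6 a_3 + 4 a_2 - 2 a_1 + 2 a_0 = 0  ->  6 a_3 = -4 a_2 + 2 a_1 - 2 a_0 = 2  ->  a_3 = 1/3
  x^2: 12 a_4 + 6 a_3 - a_2 + 2 a_1 = 0  ->  12 a_4 = -6 a_3 + a_2 - 2 a_1 = -1/2  ->  a_4 = -1/24
  x^3: 20 a_5 + 8 a_4 + 2 a_2 = 0  ->  20 a_5 = -8 a_4 - 2 a_2 = 4/3  ->  a_5 = 1/15
Truncated series: y(x) = -1 - x - (1/2) x^2 + (1/3) x^3 - (1/24) x^4 + (1/15) x^5 + O(x^6).

a_0 = -1; a_1 = -1; a_2 = -1/2; a_3 = 1/3; a_4 = -1/24; a_5 = 1/15


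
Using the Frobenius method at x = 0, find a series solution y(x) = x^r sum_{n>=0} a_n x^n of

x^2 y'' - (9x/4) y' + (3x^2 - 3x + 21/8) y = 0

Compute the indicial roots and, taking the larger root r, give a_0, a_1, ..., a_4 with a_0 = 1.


Write in Frobenius form y'' + (p(x)/x) y' + (q(x)/x^2) y = 0:
  p(x) = -9/4,  q(x) = 3x^2 - 3x + 21/8.
Indicial equation: r(r-1) + (-9/4) r + (21/8) = 0 -> roots r_1 = 7/4, r_2 = 3/2.
Take r = r_1 = 7/4. Let y(x) = x^r sum_{n>=0} a_n x^n with a_0 = 1.
Substitute y = x^r sum a_n x^n and match x^{r+n}. The recurrence is
  D(n) a_n - 3 a_{n-1} + 3 a_{n-2} = 0,  where D(n) = (r+n)(r+n-1) + (-9/4)(r+n) + (21/8).
  a_n = [3 a_{n-1} - 3 a_{n-2}] / D(n).
Since the indicial polynomial factors as (r - r_1)(r - r_2), D(n) = (r_1 + n - r_1)(r_1 + n - r_2) = n(n + 1/4).
Evaluating step by step (a_0 = 1):
  n = 1: D(1) = 1(1 + 1/4) = 5/4; numerator = 3(1) = 3; a_1 = (3)/(5/4) = 12/5
  n = 2: D(2) = 2(2 + 1/4) = 9/2; numerator = 3(12/5) - 3(1) = 21/5; a_2 = (21/5)/(9/2) = 14/15
  n = 3: D(3) = 3(3 + 1/4) = 39/4; numerator = 3(14/15) - 3(12/5) = -22/5; a_3 = (-22/5)/(39/4) = -88/195
  n = 4: D(4) = 4(4 + 1/4) = 17; numerator = 3(-88/195) - 3(14/15) = -54/13; a_4 = (-54/13)/(17) = -54/221

r = 7/4; a_0 = 1; a_1 = 12/5; a_2 = 14/15; a_3 = -88/195; a_4 = -54/221


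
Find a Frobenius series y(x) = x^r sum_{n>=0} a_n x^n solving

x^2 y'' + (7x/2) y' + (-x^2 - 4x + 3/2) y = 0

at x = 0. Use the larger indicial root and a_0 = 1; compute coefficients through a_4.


Write in Frobenius form y'' + (p(x)/x) y' + (q(x)/x^2) y = 0:
  p(x) = 7/2,  q(x) = -x^2 - 4x + 3/2.
Indicial equation: r(r-1) + (7/2) r + (3/2) = 0 -> roots r_1 = -1, r_2 = -3/2.
Take r = r_1 = -1. Let y(x) = x^r sum_{n>=0} a_n x^n with a_0 = 1.
Substitute y = x^r sum a_n x^n and match x^{r+n}. The recurrence is
  D(n) a_n - 4 a_{n-1} - 1 a_{n-2} = 0,  where D(n) = (r+n)(r+n-1) + (7/2)(r+n) + (3/2).
  a_n = [4 a_{n-1} + 1 a_{n-2}] / D(n).
Since the indicial polynomial factors as (r - r_1)(r - r_2), D(n) = (r_1 + n - r_1)(r_1 + n - r_2) = n(n + 1/2).
Evaluating step by step (a_0 = 1):
  n = 1: D(1) = 1(1 + 1/2) = 3/2; numerator = 4(1) = 4; a_1 = (4)/(3/2) = 8/3
  n = 2: D(2) = 2(2 + 1/2) = 5; numerator = 4(8/3) + 1(1) = 35/3; a_2 = (35/3)/(5) = 7/3
  n = 3: D(3) = 3(3 + 1/2) = 21/2; numerator = 4(7/3) + 1(8/3) = 12; a_3 = (12)/(21/2) = 8/7
  n = 4: D(4) = 4(4 + 1/2) = 18; numerator = 4(8/7) + 1(7/3) = 145/21; a_4 = (145/21)/(18) = 145/378

r = -1; a_0 = 1; a_1 = 8/3; a_2 = 7/3; a_3 = 8/7; a_4 = 145/378


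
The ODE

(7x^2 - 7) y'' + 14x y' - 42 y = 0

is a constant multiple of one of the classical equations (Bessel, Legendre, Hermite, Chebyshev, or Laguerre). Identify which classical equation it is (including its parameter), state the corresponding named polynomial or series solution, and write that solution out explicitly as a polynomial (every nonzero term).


All three coefficients share the factor -7; dividing through by -7 gives  (1 - x^2) y'' - 2x y' + 6 y = 0.
This matches the Legendre equation (1 - x^2) y'' - 2x y' + n(n+1) y = 0 (note the -2x y' term) with n(n+1) = 6, so n = 2; the polynomial solution is P_2(x).
With y = sum_k a_k x^k, matching x^k gives (k+2)(k+1) a_{k+2} = [k(k+1) - n(n+1)] a_k = (k - 2)(k + 3) a_k. The right side vanishes at k = 2, so the series with the parity of 2 terminates at degree 2.
Standard normalization (P_n(1) = 1): leading coefficient (2n)!/(2^n (n!)^2) = 24/(4*4) = 3/2, so a_2 = 3/2. Work downward with a_k = (k+1)(k+2) a_{k+2} / ((k - 2)(k + 3)):
  a_0 = (1)(2)(3/2) / ((0 - 2)(0 + 3)) = 3/(-6) = -1/2
Hence P_2(x) = 3 x^2/2 - 1/2.

P_2(x); series = 3 x^2/2 - 1/2


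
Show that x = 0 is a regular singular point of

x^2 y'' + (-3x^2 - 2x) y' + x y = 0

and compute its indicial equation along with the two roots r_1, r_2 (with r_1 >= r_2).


Divide by x^2 to reach normal form y'' + P_1(x) y' + P_2(x) y = 0 with P_1(x) = -3 - 2/x and P_2(x) = 1/x.
x = 0 is a singular point because the y'-coefficient -3 - 2/x has a pole at x = 0 and the y-coefficient 1/x has a pole at x = 0.
It is a regular singular point because x P_1(x) = p(x) = -3x - 2 and x^2 P_2(x) = q(x) = x are polynomials, hence analytic at x = 0.
p(0) = -2,  q(0) = 0.
Indicial equation: r(r-1) + p(0) r + q(0) = 0, i.e. r^2 + (p(0) - 1) r + q(0) = 0, i.e. r^2 - 3 r = 0.
Discriminant: (-3)^2 - 4(0) = 9, so r = (3 ± 3)/2.
Solving: r_1 = 3, r_2 = 0.

indicial: r^2 - 3 r = 0; roots r_1 = 3, r_2 = 0


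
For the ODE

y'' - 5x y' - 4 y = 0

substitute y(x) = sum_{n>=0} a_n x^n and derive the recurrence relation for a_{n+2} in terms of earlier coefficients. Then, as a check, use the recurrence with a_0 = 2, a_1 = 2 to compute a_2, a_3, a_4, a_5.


Substitute y = sum_n a_n x^n.
y''(x) has coefficient (n+2)(n+1) a_{n+2} at x^n;
-5 x y'(x) has coefficient -5 n a_n at x^n (shift);
-4 y(x) has coefficient -4 a_n at x^n.
Matching x^n: (n+2)(n+1) a_{n+2} + (-5n - 4) a_n = 0.
Thus a_{n+2} = (5n + 4) / ((n+1)(n+2)) * a_n.

Check with a_0 = 2, a_1 = 2 (apply the recurrence for n = 0, 1, 2, 3): a_0 = 2, a_1 = 2, a_2 = 4, a_3 = 3, a_4 = 14/3, a_5 = 57/20.

a_(n+2) = (5n + 4) / ((n+1)(n+2)) * a_n; check: a_0 = 2, a_1 = 2, a_2 = 4, a_3 = 3, a_4 = 14/3, a_5 = 57/20


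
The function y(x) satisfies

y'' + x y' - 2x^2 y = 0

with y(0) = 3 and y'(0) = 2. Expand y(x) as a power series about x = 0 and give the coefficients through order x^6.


Ansatz: y(x) = sum_{n>=0} a_n x^n, so y'(x) = sum_{n>=1} n a_n x^(n-1) and y''(x) = sum_{n>=2} n(n-1) a_n x^(n-2).
Substitute into P(x) y'' + Q(x) y' + R(x) y = 0 with P(x) = 1, Q(x) = x, R(x) = -2x^2, and match powers of x.
Initial conditions: a_0 = 3, a_1 = 2.
Setting the coefficient of each power of x to zero and solving order by order (substituting the coefficients already found):
  x^0: 2 a_2 = 0  ->  a_2 = 0
  x^1: 6 a_3 + a_1 = 0  ->  6 a_3 = -a_1 = -2  ->  a_3 = -1/3
  x^2: 12 a_4 + 2 a_2 - 2 a_0 = 0  ->  12 a_4 = -2 a_2 + 2 a_0 = 6  ->  a_4 = 1/2
  x^3: 20 a_5 + 3 a_3 - 2 a_1 = 0  ->  20 a_5 = -3 a_3 + 2 a_1 = 5  ->  a_5 = 1/4
  x^4: 30 a_6 + 4 a_4 - 2 a_2 = 0  ->  30 a_6 = -4 a_4 + 2 a_2 = -2  ->  a_6 = -1/15
Truncated series: y(x) = 3 + 2 x - (1/3) x^3 + (1/2) x^4 + (1/4) x^5 - (1/15) x^6 + O(x^7).

a_0 = 3; a_1 = 2; a_2 = 0; a_3 = -1/3; a_4 = 1/2; a_5 = 1/4; a_6 = -1/15


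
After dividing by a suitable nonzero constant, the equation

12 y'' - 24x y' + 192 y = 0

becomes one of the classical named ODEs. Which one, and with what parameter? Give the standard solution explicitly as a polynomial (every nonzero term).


All three coefficients share the factor 12; dividing through by 12 gives  y'' - 2x y' + 16 y = 0.
This matches the Hermite equation y'' - 2x y' + 2n y = 0 with 2n = 16, so n = 8; the polynomial solution is H_8(x).
With y = sum_k a_k x^k, matching x^k gives (k+2)(k+1) a_{k+2} = 2(k - n) a_k = 2(k - 8) a_k. The right side vanishes at k = 8, so the series with the parity of 8 terminates at degree 8.
Standard normalization: leading coefficient of H_n is 2^n, so a_8 = 2^8 = 256. Work downward with a_k = (k+1)(k+2) a_{k+2} / (2(k - n)):
  a_6 = (7)(8)(256) / (2(6 - 8)) = 14336/(-4) = -3584
  a_4 = (5)(6)(-3584) / (2(4 - 8)) = -107520/(-8) = 13440
  a_2 = (3)(4)(13440) / (2(2 - 8)) = 161280/(-12) = -13440
  a_0 = (1)(2)(-13440) / (2(0 - 8)) = -26880/(-16) = 1680
Hence H_8(x) = 256 x^8 - 3584 x^6 + 13440 x^4 - 13440 x^2 + 1680.

H_8(x); series = 256 x^8 - 3584 x^6 + 13440 x^4 - 13440 x^2 + 1680


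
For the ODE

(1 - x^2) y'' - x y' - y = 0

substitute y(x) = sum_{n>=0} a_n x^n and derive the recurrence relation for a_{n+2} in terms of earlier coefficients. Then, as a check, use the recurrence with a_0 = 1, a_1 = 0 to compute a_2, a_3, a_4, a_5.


Substitute y = sum_n a_n x^n.
(1 - 1 x^2) y'' contributes (n+2)(n+1) a_{n+2} - n(n-1) a_n at x^n.
-x y'(x) contributes -n a_n at x^n.
-y(x) contributes -1 a_n at x^n.
Matching x^n: (n+2)(n+1) a_{n+2} + (-n(n-1) - n - 1) a_n = 0.
Thus a_{n+2} = (n(n-1) + n + 1) / ((n+1)(n+2)) * a_n.

Check with a_0 = 1, a_1 = 0 (apply the recurrence for n = 0, 1, 2, 3): a_0 = 1, a_1 = 0, a_2 = 1/2, a_3 = 0, a_4 = 5/24, a_5 = 0.

a_(n+2) = (n(n-1) + n + 1) / ((n+1)(n+2)) * a_n; check: a_0 = 1, a_1 = 0, a_2 = 1/2, a_3 = 0, a_4 = 5/24, a_5 = 0


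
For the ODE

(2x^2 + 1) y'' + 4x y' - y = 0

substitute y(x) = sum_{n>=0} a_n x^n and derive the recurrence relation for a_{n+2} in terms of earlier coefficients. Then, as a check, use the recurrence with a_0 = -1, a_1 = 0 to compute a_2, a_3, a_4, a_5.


Substitute y = sum_n a_n x^n.
(1 + 2 x^2) y'' contributes (n+2)(n+1) a_{n+2} + 2 n(n-1) a_n at x^n.
4 x y'(x) contributes 4 n a_n at x^n.
-y(x) contributes -1 a_n at x^n.
Matching x^n: (n+2)(n+1) a_{n+2} + (2 n(n-1) + 4 n - 1) a_n = 0.
Thus a_{n+2} = (-2 n(n-1) - 4 n + 1) / ((n+1)(n+2)) * a_n.

Check with a_0 = -1, a_1 = 0 (apply the recurrence for n = 0, 1, 2, 3): a_0 = -1, a_1 = 0, a_2 = -1/2, a_3 = 0, a_4 = 11/24, a_5 = 0.

a_(n+2) = (-2 n(n-1) - 4 n + 1) / ((n+1)(n+2)) * a_n; check: a_0 = -1, a_1 = 0, a_2 = -1/2, a_3 = 0, a_4 = 11/24, a_5 = 0


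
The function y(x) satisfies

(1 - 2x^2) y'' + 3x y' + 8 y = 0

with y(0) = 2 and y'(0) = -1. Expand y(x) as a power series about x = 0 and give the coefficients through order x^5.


Ansatz: y(x) = sum_{n>=0} a_n x^n, so y'(x) = sum_{n>=1} n a_n x^(n-1) and y''(x) = sum_{n>=2} n(n-1) a_n x^(n-2).
Substitute into P(x) y'' + Q(x) y' + R(x) y = 0 with P(x) = 1 - 2x^2, Q(x) = 3x, R(x) = 8, and match powers of x.
Initial conditions: a_0 = 2, a_1 = -1.
Setting the coefficient of each power of x to zero and solving order by order (substituting the coefficients already found):
  x^0: 2 a_2 + 8 a_0 = 0  ->  2 a_2 = -8 a_0 = -16  ->  a_2 = -8
  x^1: 6 a_3 + 11 a_1 = 0  ->  6 a_3 = -11 a_1 = 11  ->  a_3 = 11/6
  x^2: 12 a_4 + 10 a_2 = 0  ->  12 a_4 = -10 a_2 = 80  ->  a_4 = 20/3
  x^3: 20 a_5 + 5 a_3 = 0  ->  20 a_5 = -5 a_3 = -55/6  ->  a_5 = -11/24
Truncated series: y(x) = 2 - x - 8 x^2 + (11/6) x^3 + (20/3) x^4 - (11/24) x^5 + O(x^6).

a_0 = 2; a_1 = -1; a_2 = -8; a_3 = 11/6; a_4 = 20/3; a_5 = -11/24


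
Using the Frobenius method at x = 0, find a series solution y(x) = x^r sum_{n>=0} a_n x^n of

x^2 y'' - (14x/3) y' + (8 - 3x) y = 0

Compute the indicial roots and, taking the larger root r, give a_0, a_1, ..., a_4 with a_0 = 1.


Write in Frobenius form y'' + (p(x)/x) y' + (q(x)/x^2) y = 0:
  p(x) = -14/3,  q(x) = 8 - 3x.
Indicial equation: r(r-1) + (-14/3) r + (8) = 0 -> roots r_1 = 3, r_2 = 8/3.
Take r = r_1 = 3. Let y(x) = x^r sum_{n>=0} a_n x^n with a_0 = 1.
Substitute y = x^r sum a_n x^n and match x^{r+n}. The recurrence is
  D(n) a_n - 3 a_{n-1} = 0,  where D(n) = (r+n)(r+n-1) + (-14/3)(r+n) + (8).
  a_n = 3 / D(n) * a_{n-1}.
Since the indicial polynomial factors as (r - r_1)(r - r_2), D(n) = (r_1 + n - r_1)(r_1 + n - r_2) = n(n + 1/3).
Evaluating step by step (a_0 = 1):
  n = 1: D(1) = 1(1 + 1/3) = 4/3; numerator = 3(1) = 3; a_1 = (3)/(4/3) = 9/4
  n = 2: D(2) = 2(2 + 1/3) = 14/3; numerator = 3(9/4) = 27/4; a_2 = (27/4)/(14/3) = 81/56
  n = 3: D(3) = 3(3 + 1/3) = 10; numerator = 3(81/56) = 243/56; a_3 = (243/56)/(10) = 243/560
  n = 4: D(4) = 4(4 + 1/3) = 52/3; numerator = 3(243/560) = 729/560; a_4 = (729/560)/(52/3) = 2187/29120

r = 3; a_0 = 1; a_1 = 9/4; a_2 = 81/56; a_3 = 243/560; a_4 = 2187/29120


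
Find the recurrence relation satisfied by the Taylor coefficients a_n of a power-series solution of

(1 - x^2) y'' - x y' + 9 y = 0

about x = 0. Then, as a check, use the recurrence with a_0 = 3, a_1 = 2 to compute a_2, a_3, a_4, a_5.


Substitute y = sum_n a_n x^n.
(1 - 1 x^2) y'' contributes (n+2)(n+1) a_{n+2} - n(n-1) a_n at x^n.
-x y'(x) contributes -n a_n at x^n.
9 y(x) contributes 9 a_n at x^n.
Matching x^n: (n+2)(n+1) a_{n+2} + (-n(n-1) - n + 9) a_n = 0.
Thus a_{n+2} = (n(n-1) + n - 9) / ((n+1)(n+2)) * a_n.

Check with a_0 = 3, a_1 = 2 (apply the recurrence for n = 0, 1, 2, 3): a_0 = 3, a_1 = 2, a_2 = -27/2, a_3 = -8/3, a_4 = 45/8, a_5 = 0.

a_(n+2) = (n(n-1) + n - 9) / ((n+1)(n+2)) * a_n; check: a_0 = 3, a_1 = 2, a_2 = -27/2, a_3 = -8/3, a_4 = 45/8, a_5 = 0


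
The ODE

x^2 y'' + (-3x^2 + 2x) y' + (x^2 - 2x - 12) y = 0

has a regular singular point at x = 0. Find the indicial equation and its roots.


Divide by x^2 to reach normal form y'' + P_1(x) y' + P_2(x) y = 0 with P_1(x) = -3 + 2/x and P_2(x) = 1 - 2/x - 12/x^2.
x = 0 is a singular point because the y'-coefficient -3 + 2/x has a pole at x = 0 and the y-coefficient 1 - 2/x - 12/x^2 has a pole at x = 0.
It is a regular singular point because x P_1(x) = p(x) = 2 - 3x and x^2 P_2(x) = q(x) = x^2 - 2x - 12 are polynomials, hence analytic at x = 0.
p(0) = 2,  q(0) = -12.
Indicial equation: r(r-1) + p(0) r + q(0) = 0, i.e. r^2 + (p(0) - 1) r + q(0) = 0, i.e. r^2 + 1 r - 12 = 0.
Discriminant: (1)^2 - 4(-12) = 49, so r = (-1 ± 7)/2.
Solving: r_1 = 3, r_2 = -4.

indicial: r^2 + 1 r - 12 = 0; roots r_1 = 3, r_2 = -4


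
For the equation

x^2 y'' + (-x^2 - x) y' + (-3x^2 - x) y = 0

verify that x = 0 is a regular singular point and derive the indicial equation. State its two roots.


Divide by x^2 to reach normal form y'' + P_1(x) y' + P_2(x) y = 0 with P_1(x) = -1 - 1/x and P_2(x) = -3 - 1/x.
x = 0 is a singular point because the y'-coefficient -1 - 1/x has a pole at x = 0 and the y-coefficient -3 - 1/x has a pole at x = 0.
It is a regular singular point because x P_1(x) = p(x) = -x - 1 and x^2 P_2(x) = q(x) = -3x^2 - x are polynomials, hence analytic at x = 0.
p(0) = -1,  q(0) = 0.
Indicial equation: r(r-1) + p(0) r + q(0) = 0, i.e. r^2 + (p(0) - 1) r + q(0) = 0, i.e. r^2 - 2 r = 0.
Discriminant: (-2)^2 - 4(0) = 4, so r = (2 ± 2)/2.
Solving: r_1 = 2, r_2 = 0.

indicial: r^2 - 2 r = 0; roots r_1 = 2, r_2 = 0


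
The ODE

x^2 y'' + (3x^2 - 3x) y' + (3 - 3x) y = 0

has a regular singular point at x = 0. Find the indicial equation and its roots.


Divide by x^2 to reach normal form y'' + P_1(x) y' + P_2(x) y = 0 with P_1(x) = 3 - 3/x and P_2(x) = -3/x + 3/x^2.
x = 0 is a singular point because the y'-coefficient 3 - 3/x has a pole at x = 0 and the y-coefficient -3/x + 3/x^2 has a pole at x = 0.
It is a regular singular point because x P_1(x) = p(x) = 3x - 3 and x^2 P_2(x) = q(x) = 3 - 3x are polynomials, hence analytic at x = 0.
p(0) = -3,  q(0) = 3.
Indicial equation: r(r-1) + p(0) r + q(0) = 0, i.e. r^2 + (p(0) - 1) r + q(0) = 0, i.e. r^2 - 4 r + 3 = 0.
Discriminant: (-4)^2 - 4(3) = 4, so r = (4 ± 2)/2.
Solving: r_1 = 3, r_2 = 1.

indicial: r^2 - 4 r + 3 = 0; roots r_1 = 3, r_2 = 1


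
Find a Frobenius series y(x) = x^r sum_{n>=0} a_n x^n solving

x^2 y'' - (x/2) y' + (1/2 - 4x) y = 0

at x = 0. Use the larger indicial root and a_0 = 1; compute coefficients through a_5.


Write in Frobenius form y'' + (p(x)/x) y' + (q(x)/x^2) y = 0:
  p(x) = -1/2,  q(x) = 1/2 - 4x.
Indicial equation: r(r-1) + (-1/2) r + (1/2) = 0 -> roots r_1 = 1, r_2 = 1/2.
Take r = r_1 = 1. Let y(x) = x^r sum_{n>=0} a_n x^n with a_0 = 1.
Substitute y = x^r sum a_n x^n and match x^{r+n}. The recurrence is
  D(n) a_n - 4 a_{n-1} = 0,  where D(n) = (r+n)(r+n-1) + (-1/2)(r+n) + (1/2).
  a_n = 4 / D(n) * a_{n-1}.
Since the indicial polynomial factors as (r - r_1)(r - r_2), D(n) = (r_1 + n - r_1)(r_1 + n - r_2) = n(n + 1/2).
Evaluating step by step (a_0 = 1):
  n = 1: D(1) = 1(1 + 1/2) = 3/2; numerator = 4(1) = 4; a_1 = (4)/(3/2) = 8/3
  n = 2: D(2) = 2(2 + 1/2) = 5; numerator = 4(8/3) = 32/3; a_2 = (32/3)/(5) = 32/15
  n = 3: D(3) = 3(3 + 1/2) = 21/2; numerator = 4(32/15) = 128/15; a_3 = (128/15)/(21/2) = 256/315
  n = 4: D(4) = 4(4 + 1/2) = 18; numerator = 4(256/315) = 1024/315; a_4 = (1024/315)/(18) = 512/2835
  n = 5: D(5) = 5(5 + 1/2) = 55/2; numerator = 4(512/2835) = 2048/2835; a_5 = (2048/2835)/(55/2) = 4096/155925

r = 1; a_0 = 1; a_1 = 8/3; a_2 = 32/15; a_3 = 256/315; a_4 = 512/2835; a_5 = 4096/155925


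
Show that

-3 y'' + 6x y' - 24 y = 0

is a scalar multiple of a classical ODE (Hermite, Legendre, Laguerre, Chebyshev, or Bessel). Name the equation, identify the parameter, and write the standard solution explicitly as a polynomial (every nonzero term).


All three coefficients share the factor -3; dividing through by -3 gives  y'' - 2x y' + 8 y = 0.
This matches the Hermite equation y'' - 2x y' + 2n y = 0 with 2n = 8, so n = 4; the polynomial solution is H_4(x).
With y = sum_k a_k x^k, matching x^k gives (k+2)(k+1) a_{k+2} = 2(k - n) a_k = 2(k - 4) a_k. The right side vanishes at k = 4, so the series with the parity of 4 terminates at degree 4.
Standard normalization: leading coefficient of H_n is 2^n, so a_4 = 2^4 = 16. Work downward with a_k = (k+1)(k+2) a_{k+2} / (2(k - n)):
  a_2 = (3)(4)(16) / (2(2 - 4)) = 192/(-4) = -48
  a_0 = (1)(2)(-48) / (2(0 - 4)) = -96/(-8) = 12
Hence H_4(x) = 16 x^4 - 48 x^2 + 12.

H_4(x); series = 16 x^4 - 48 x^2 + 12


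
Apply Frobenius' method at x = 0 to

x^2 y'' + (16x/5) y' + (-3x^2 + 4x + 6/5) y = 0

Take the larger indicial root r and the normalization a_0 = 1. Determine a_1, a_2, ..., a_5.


Write in Frobenius form y'' + (p(x)/x) y' + (q(x)/x^2) y = 0:
  p(x) = 16/5,  q(x) = -3x^2 + 4x + 6/5.
Indicial equation: r(r-1) + (16/5) r + (6/5) = 0 -> roots r_1 = -1, r_2 = -6/5.
Take r = r_1 = -1. Let y(x) = x^r sum_{n>=0} a_n x^n with a_0 = 1.
Substitute y = x^r sum a_n x^n and match x^{r+n}. The recurrence is
  D(n) a_n + 4 a_{n-1} - 3 a_{n-2} = 0,  where D(n) = (r+n)(r+n-1) + (16/5)(r+n) + (6/5).
  a_n = [-4 a_{n-1} + 3 a_{n-2}] / D(n).
Since the indicial polynomial factors as (r - r_1)(r - r_2), D(n) = (r_1 + n - r_1)(r_1 + n - r_2) = n(n + 1/5).
Evaluating step by step (a_0 = 1):
  n = 1: D(1) = 1(1 + 1/5) = 6/5; numerator = -4(1) = -4; a_1 = (-4)/(6/5) = -10/3
  n = 2: D(2) = 2(2 + 1/5) = 22/5; numerator = -4(-10/3) + 3(1) = 49/3; a_2 = (49/3)/(22/5) = 245/66
  n = 3: D(3) = 3(3 + 1/5) = 48/5; numerator = -4(245/66) + 3(-10/3) = -820/33; a_3 = (-820/33)/(48/5) = -1025/396
  n = 4: D(4) = 4(4 + 1/5) = 84/5; numerator = -4(-1025/396) + 3(245/66) = 4255/198; a_4 = (4255/198)/(84/5) = 21275/16632
  n = 5: D(5) = 5(5 + 1/5) = 26; numerator = -4(21275/16632) + 3(-1025/396) = -107125/8316; a_5 = (-107125/8316)/(26) = -107125/216216

r = -1; a_0 = 1; a_1 = -10/3; a_2 = 245/66; a_3 = -1025/396; a_4 = 21275/16632; a_5 = -107125/216216


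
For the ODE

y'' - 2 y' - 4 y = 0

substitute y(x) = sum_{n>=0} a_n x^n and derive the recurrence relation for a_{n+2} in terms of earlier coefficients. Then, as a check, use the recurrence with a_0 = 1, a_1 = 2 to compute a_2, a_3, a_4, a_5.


Substitute y = sum_n a_n x^n.
y''(x) has coefficient (n+2)(n+1) a_{n+2} at x^n;
-2 y'(x) has coefficient -2 (n+1) a_{n+1} at x^n;
-4 y(x) has coefficient -4 a_n at x^n.
Matching x^n: (n+2)(n+1) a_{n+2} - 2 (n+1) a_{n+1} - 4 a_n = 0.
Thus a_{n+2} = [2 (n+1) a_{n+1} + 4 a_n] / ((n+1)(n+2)).

Check with a_0 = 1, a_1 = 2 (apply the recurrence for n = 0, 1, 2, 3): a_0 = 1, a_1 = 2, a_2 = 4, a_3 = 4, a_4 = 10/3, a_5 = 32/15.

a_(n+2) = [2 (n+1) a_(n+1) + 4 a_n] / ((n+1)(n+2)); check: a_0 = 1, a_1 = 2, a_2 = 4, a_3 = 4, a_4 = 10/3, a_5 = 32/15


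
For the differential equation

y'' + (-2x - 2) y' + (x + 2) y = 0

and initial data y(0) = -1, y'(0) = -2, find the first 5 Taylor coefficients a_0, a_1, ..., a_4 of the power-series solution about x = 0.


Ansatz: y(x) = sum_{n>=0} a_n x^n, so y'(x) = sum_{n>=1} n a_n x^(n-1) and y''(x) = sum_{n>=2} n(n-1) a_n x^(n-2).
Substitute into P(x) y'' + Q(x) y' + R(x) y = 0 with P(x) = 1, Q(x) = -2x - 2, R(x) = x + 2, and match powers of x.
Initial conditions: a_0 = -1, a_1 = -2.
Setting the coefficient of each power of x to zero and solving order by order (substituting the coefficients already found):
  x^0: 2 a_2 - 2 a_1 + 2 a_0 = 0  ->  2 a_2 = 2 a_1 - 2 a_0 = -2  ->  a_2 = -1
  x^1: 6 a_3 - 4 a_2 + a_0 = 0  ->  6 a_3 = 4 a_2 - a_0 = -3  ->  a_3 = -1/2
  x^2: 12 a_4 - 6 a_3 - 2 a_2 + a_1 = 0  ->  12 a_4 = 6 a_3 + 2 a_2 - a_1 = -3  ->  a_4 = -1/4
Truncated series: y(x) = -1 - 2 x - x^2 - (1/2) x^3 - (1/4) x^4 + O(x^5).

a_0 = -1; a_1 = -2; a_2 = -1; a_3 = -1/2; a_4 = -1/4


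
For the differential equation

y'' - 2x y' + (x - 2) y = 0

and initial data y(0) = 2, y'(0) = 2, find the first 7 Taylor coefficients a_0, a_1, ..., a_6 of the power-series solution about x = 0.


Ansatz: y(x) = sum_{n>=0} a_n x^n, so y'(x) = sum_{n>=1} n a_n x^(n-1) and y''(x) = sum_{n>=2} n(n-1) a_n x^(n-2).
Substitute into P(x) y'' + Q(x) y' + R(x) y = 0 with P(x) = 1, Q(x) = -2x, R(x) = x - 2, and match powers of x.
Initial conditions: a_0 = 2, a_1 = 2.
Setting the coefficient of each power of x to zero and solving order by order (substituting the coefficients already found):
  x^0: 2 a_2 - 2 a_0 = 0  ->  2 a_2 = 2 a_0 = 4  ->  a_2 = 2
  x^1: 6 a_3 - 4 a_1 + a_0 = 0  ->  6 a_3 = 4 a_1 - a_0 = 6  ->  a_3 = 1
  x^2: 12 a_4 - 6 a_2 + a_1 = 0  ->  12 a_4 = 6 a_2 - a_1 = 10  ->  a_4 = 5/6
  x^3: 20 a_5 - 8 a_3 + a_2 = 0  ->  20 a_5 = 8 a_3 - a_2 = 6  ->  a_5 = 3/10
  x^4: 30 a_6 - 10 a_4 + a_3 = 0  ->  30 a_6 = 10 a_4 - a_3 = 22/3  ->  a_6 = 11/45
Truncated series: y(x) = 2 + 2 x + 2 x^2 + x^3 + (5/6) x^4 + (3/10) x^5 + (11/45) x^6 + O(x^7).

a_0 = 2; a_1 = 2; a_2 = 2; a_3 = 1; a_4 = 5/6; a_5 = 3/10; a_6 = 11/45


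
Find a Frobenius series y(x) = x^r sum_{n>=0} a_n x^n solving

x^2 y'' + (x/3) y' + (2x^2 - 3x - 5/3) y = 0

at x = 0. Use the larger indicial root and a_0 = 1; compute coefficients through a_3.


Write in Frobenius form y'' + (p(x)/x) y' + (q(x)/x^2) y = 0:
  p(x) = 1/3,  q(x) = 2x^2 - 3x - 5/3.
Indicial equation: r(r-1) + (1/3) r + (-5/3) = 0 -> roots r_1 = 5/3, r_2 = -1.
Take r = r_1 = 5/3. Let y(x) = x^r sum_{n>=0} a_n x^n with a_0 = 1.
Substitute y = x^r sum a_n x^n and match x^{r+n}. The recurrence is
  D(n) a_n - 3 a_{n-1} + 2 a_{n-2} = 0,  where D(n) = (r+n)(r+n-1) + (1/3)(r+n) + (-5/3).
  a_n = [3 a_{n-1} - 2 a_{n-2}] / D(n).
Since the indicial polynomial factors as (r - r_1)(r - r_2), D(n) = (r_1 + n - r_1)(r_1 + n - r_2) = n(n + 8/3).
Evaluating step by step (a_0 = 1):
  n = 1: D(1) = 1(1 + 8/3) = 11/3; numerator = 3(1) = 3; a_1 = (3)/(11/3) = 9/11
  n = 2: D(2) = 2(2 + 8/3) = 28/3; numerator = 3(9/11) - 2(1) = 5/11; a_2 = (5/11)/(28/3) = 15/308
  n = 3: D(3) = 3(3 + 8/3) = 17; numerator = 3(15/308) - 2(9/11) = -459/308; a_3 = (-459/308)/(17) = -27/308

r = 5/3; a_0 = 1; a_1 = 9/11; a_2 = 15/308; a_3 = -27/308


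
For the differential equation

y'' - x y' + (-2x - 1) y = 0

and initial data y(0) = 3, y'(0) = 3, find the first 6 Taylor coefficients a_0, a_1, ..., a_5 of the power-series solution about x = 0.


Ansatz: y(x) = sum_{n>=0} a_n x^n, so y'(x) = sum_{n>=1} n a_n x^(n-1) and y''(x) = sum_{n>=2} n(n-1) a_n x^(n-2).
Substitute into P(x) y'' + Q(x) y' + R(x) y = 0 with P(x) = 1, Q(x) = -x, R(x) = -2x - 1, and match powers of x.
Initial conditions: a_0 = 3, a_1 = 3.
Setting the coefficient of each power of x to zero and solving order by order (substituting the coefficients already found):
  x^0: 2 a_2 - a_0 = 0  ->  2 a_2 = a_0 = 3  ->  a_2 = 3/2
  x^1: 6 a_3 - 2 a_1 - 2 a_0 = 0  ->  6 a_3 = 2 a_1 + 2 a_0 = 12  ->  a_3 = 2
  x^2: 12 a_4 - 3 a_2 - 2 a_1 = 0  ->  12 a_4 = 3 a_2 + 2 a_1 = 21/2  ->  a_4 = 7/8
  x^3: 20 a_5 - 4 a_3 - 2 a_2 = 0  ->  20 a_5 = 4 a_3 + 2 a_2 = 11  ->  a_5 = 11/20
Truncated series: y(x) = 3 + 3 x + (3/2) x^2 + 2 x^3 + (7/8) x^4 + (11/20) x^5 + O(x^6).

a_0 = 3; a_1 = 3; a_2 = 3/2; a_3 = 2; a_4 = 7/8; a_5 = 11/20


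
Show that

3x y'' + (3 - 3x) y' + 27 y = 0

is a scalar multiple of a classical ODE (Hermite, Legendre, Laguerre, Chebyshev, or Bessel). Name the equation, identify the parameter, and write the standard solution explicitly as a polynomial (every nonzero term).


All three coefficients share the factor 3; dividing through by 3 gives  x y'' + (1 - x) y' + 9 y = 0.
This matches the Laguerre equation x y'' + (1 - x) y' + n y = 0 with n = 9; the polynomial solution is L_9(x).
With y = sum_k a_k x^k, matching x^k gives (k+1)k a_{k+1} + (k+1) a_{k+1} - k a_k + n a_k = 0, i.e. (k+1)^2 a_{k+1} = (k - n) a_k = (k - 9) a_k. The right side vanishes at k = 9, so the series terminates at degree 9.
Standard normalization L_n(0) = 1 gives a_0 = 1. Work upward with a_{k+1} = (k - 9) a_k / (k+1)^2:
  a_1 = (0 - 9)(1) / 1^2 = -9/1 = -9
  a_2 = (1 - 9)(-9) / 2^2 = 72/4 = 18
  a_3 = (2 - 9)(18) / 3^2 = -126/9 = -14
  a_4 = (3 - 9)(-14) / 4^2 = 84/16 = 21/4
  a_5 = (4 - 9)(21/4) / 5^2 = (-105/4)/25 = -21/20
  a_6 = (5 - 9)(-21/20) / 6^2 = (21/5)/36 = 7/60
  a_7 = (6 - 9)(7/60) / 7^2 = (-7/20)/49 = -1/140
  a_8 = (7 - 9)(-1/140) / 8^2 = (1/70)/64 = 1/4480
  a_9 = (8 - 9)(1/4480) / 9^2 = (-1/4480)/81 = -1/362880
Hence L_9(x) = -x^9/362880 + x^8/4480 - x^7/140 + 7 x^6/60 - 21 x^5/20 + 21 x^4/4 - 14 x^3 + 18 x^2 - 9 x + 1.

L_9(x); series = -x^9/362880 + x^8/4480 - x^7/140 + 7 x^6/60 - 21 x^5/20 + 21 x^4/4 - 14 x^3 + 18 x^2 - 9 x + 1


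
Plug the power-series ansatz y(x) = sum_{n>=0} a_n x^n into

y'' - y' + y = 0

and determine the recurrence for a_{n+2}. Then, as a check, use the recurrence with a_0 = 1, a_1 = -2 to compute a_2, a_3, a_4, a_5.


Substitute y = sum_n a_n x^n.
y''(x) has coefficient (n+2)(n+1) a_{n+2} at x^n;
-y'(x) has coefficient -(n+1) a_{n+1} at x^n;
y(x) has coefficient 1 a_n at x^n.
Matching x^n: (n+2)(n+1) a_{n+2} - (n+1) a_{n+1} + 1 a_n = 0.
Thus a_{n+2} = [(n+1) a_{n+1} - 1 a_n] / ((n+1)(n+2)).

Check with a_0 = 1, a_1 = -2 (apply the recurrence for n = 0, 1, 2, 3): a_0 = 1, a_1 = -2, a_2 = -3/2, a_3 = -1/6, a_4 = 1/12, a_5 = 1/40.

a_(n+2) = [(n+1) a_(n+1) - 1 a_n] / ((n+1)(n+2)); check: a_0 = 1, a_1 = -2, a_2 = -3/2, a_3 = -1/6, a_4 = 1/12, a_5 = 1/40


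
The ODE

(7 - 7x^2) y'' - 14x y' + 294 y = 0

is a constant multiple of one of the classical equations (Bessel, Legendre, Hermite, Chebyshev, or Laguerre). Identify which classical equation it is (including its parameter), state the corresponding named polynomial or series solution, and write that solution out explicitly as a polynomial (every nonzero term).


All three coefficients share the factor 7; dividing through by 7 gives  (1 - x^2) y'' - 2x y' + 42 y = 0.
This matches the Legendre equation (1 - x^2) y'' - 2x y' + n(n+1) y = 0 (note the -2x y' term) with n(n+1) = 42, so n = 6; the polynomial solution is P_6(x).
With y = sum_k a_k x^k, matching x^k gives (k+2)(k+1) a_{k+2} = [k(k+1) - n(n+1)] a_k = (k - 6)(k + 7) a_k. The right side vanishes at k = 6, so the series with the parity of 6 terminates at degree 6.
Standard normalization (P_n(1) = 1): leading coefficient (2n)!/(2^n (n!)^2) = 479001600/(64*518400) = 231/16, so a_6 = 231/16. Work downward with a_k = (k+1)(k+2) a_{k+2} / ((k - 6)(k + 7)):
  a_4 = (5)(6)(231/16) / ((4 - 6)(4 + 7)) = (3465/8)/(-22) = -315/16
  a_2 = (3)(4)(-315/16) / ((2 - 6)(2 + 7)) = (-945/4)/(-36) = 105/16
  a_0 = (1)(2)(105/16) / ((0 - 6)(0 + 7)) = (105/8)/(-42) = -5/16
Hence P_6(x) = 231 x^6/16 - 315 x^4/16 + 105 x^2/16 - 5/16.

P_6(x); series = 231 x^6/16 - 315 x^4/16 + 105 x^2/16 - 5/16


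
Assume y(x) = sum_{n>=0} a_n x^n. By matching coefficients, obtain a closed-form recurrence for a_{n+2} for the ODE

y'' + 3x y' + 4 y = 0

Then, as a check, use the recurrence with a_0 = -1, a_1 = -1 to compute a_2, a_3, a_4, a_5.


Substitute y = sum_n a_n x^n.
y''(x) has coefficient (n+2)(n+1) a_{n+2} at x^n;
3 x y'(x) has coefficient 3 n a_n at x^n (shift);
4 y(x) has coefficient 4 a_n at x^n.
Matching x^n: (n+2)(n+1) a_{n+2} + (3n + 4) a_n = 0.
Thus a_{n+2} = (-3n - 4) / ((n+1)(n+2)) * a_n.

Check with a_0 = -1, a_1 = -1 (apply the recurrence for n = 0, 1, 2, 3): a_0 = -1, a_1 = -1, a_2 = 2, a_3 = 7/6, a_4 = -5/3, a_5 = -91/120.

a_(n+2) = (-3n - 4) / ((n+1)(n+2)) * a_n; check: a_0 = -1, a_1 = -1, a_2 = 2, a_3 = 7/6, a_4 = -5/3, a_5 = -91/120


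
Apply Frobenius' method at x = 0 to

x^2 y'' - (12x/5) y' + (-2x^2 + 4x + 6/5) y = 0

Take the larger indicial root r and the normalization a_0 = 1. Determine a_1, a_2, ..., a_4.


Write in Frobenius form y'' + (p(x)/x) y' + (q(x)/x^2) y = 0:
  p(x) = -12/5,  q(x) = -2x^2 + 4x + 6/5.
Indicial equation: r(r-1) + (-12/5) r + (6/5) = 0 -> roots r_1 = 3, r_2 = 2/5.
Take r = r_1 = 3. Let y(x) = x^r sum_{n>=0} a_n x^n with a_0 = 1.
Substitute y = x^r sum a_n x^n and match x^{r+n}. The recurrence is
  D(n) a_n + 4 a_{n-1} - 2 a_{n-2} = 0,  where D(n) = (r+n)(r+n-1) + (-12/5)(r+n) + (6/5).
  a_n = [-4 a_{n-1} + 2 a_{n-2}] / D(n).
Since the indicial polynomial factors as (r - r_1)(r - r_2), D(n) = (r_1 + n - r_1)(r_1 + n - r_2) = n(n + 13/5).
Evaluating step by step (a_0 = 1):
  n = 1: D(1) = 1(1 + 13/5) = 18/5; numerator = -4(1) = -4; a_1 = (-4)/(18/5) = -10/9
  n = 2: D(2) = 2(2 + 13/5) = 46/5; numerator = -4(-10/9) + 2(1) = 58/9; a_2 = (58/9)/(46/5) = 145/207
  n = 3: D(3) = 3(3 + 13/5) = 84/5; numerator = -4(145/207) + 2(-10/9) = -1040/207; a_3 = (-1040/207)/(84/5) = -1300/4347
  n = 4: D(4) = 4(4 + 13/5) = 132/5; numerator = -4(-1300/4347) + 2(145/207) = 11290/4347; a_4 = (11290/4347)/(132/5) = 28225/286902

r = 3; a_0 = 1; a_1 = -10/9; a_2 = 145/207; a_3 = -1300/4347; a_4 = 28225/286902


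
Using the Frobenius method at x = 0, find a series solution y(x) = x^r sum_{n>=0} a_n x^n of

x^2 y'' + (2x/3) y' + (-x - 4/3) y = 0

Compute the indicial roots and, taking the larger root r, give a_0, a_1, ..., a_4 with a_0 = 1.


Write in Frobenius form y'' + (p(x)/x) y' + (q(x)/x^2) y = 0:
  p(x) = 2/3,  q(x) = -x - 4/3.
Indicial equation: r(r-1) + (2/3) r + (-4/3) = 0 -> roots r_1 = 4/3, r_2 = -1.
Take r = r_1 = 4/3. Let y(x) = x^r sum_{n>=0} a_n x^n with a_0 = 1.
Substitute y = x^r sum a_n x^n and match x^{r+n}. The recurrence is
  D(n) a_n - 1 a_{n-1} = 0,  where D(n) = (r+n)(r+n-1) + (2/3)(r+n) + (-4/3).
  a_n = 1 / D(n) * a_{n-1}.
Since the indicial polynomial factors as (r - r_1)(r - r_2), D(n) = (r_1 + n - r_1)(r_1 + n - r_2) = n(n + 7/3).
Evaluating step by step (a_0 = 1):
  n = 1: D(1) = 1(1 + 7/3) = 10/3; numerator = 1(1) = 1; a_1 = (1)/(10/3) = 3/10
  n = 2: D(2) = 2(2 + 7/3) = 26/3; numerator = 1(3/10) = 3/10; a_2 = (3/10)/(26/3) = 9/260
  n = 3: D(3) = 3(3 + 7/3) = 16; numerator = 1(9/260) = 9/260; a_3 = (9/260)/(16) = 9/4160
  n = 4: D(4) = 4(4 + 7/3) = 76/3; numerator = 1(9/4160) = 9/4160; a_4 = (9/4160)/(76/3) = 27/316160

r = 4/3; a_0 = 1; a_1 = 3/10; a_2 = 9/260; a_3 = 9/4160; a_4 = 27/316160


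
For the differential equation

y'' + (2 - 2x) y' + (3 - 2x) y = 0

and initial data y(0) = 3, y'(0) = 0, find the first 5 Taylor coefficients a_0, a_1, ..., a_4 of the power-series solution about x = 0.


Ansatz: y(x) = sum_{n>=0} a_n x^n, so y'(x) = sum_{n>=1} n a_n x^(n-1) and y''(x) = sum_{n>=2} n(n-1) a_n x^(n-2).
Substitute into P(x) y'' + Q(x) y' + R(x) y = 0 with P(x) = 1, Q(x) = 2 - 2x, R(x) = 3 - 2x, and match powers of x.
Initial conditions: a_0 = 3, a_1 = 0.
Setting the coefficient of each power of x to zero and solving order by order (substituting the coefficients already found):
  x^0: 2 a_2 + 2 a_1 + 3 a_0 = 0  ->  2 a_2 = -2 a_1 - 3 a_0 = -9  ->  a_2 = -9/2
  x^1: 6 a_3 + 4 a_2 + a_1 - 2 a_0 = 0  ->  6 a_3 = -4 a_2 - a_1 + 2 a_0 = 24  ->  a_3 = 4
  x^2: 12 a_4 + 6 a_3 - a_2 - 2 a_1 = 0  ->  12 a_4 = -6 a_3 + a_2 + 2 a_1 = -57/2  ->  a_4 = -19/8
Truncated series: y(x) = 3 - (9/2) x^2 + 4 x^3 - (19/8) x^4 + O(x^5).

a_0 = 3; a_1 = 0; a_2 = -9/2; a_3 = 4; a_4 = -19/8


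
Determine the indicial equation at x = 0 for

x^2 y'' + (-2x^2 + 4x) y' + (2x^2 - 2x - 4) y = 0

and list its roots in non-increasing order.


Divide by x^2 to reach normal form y'' + P_1(x) y' + P_2(x) y = 0 with P_1(x) = -2 + 4/x and P_2(x) = 2 - 2/x - 4/x^2.
x = 0 is a singular point because the y'-coefficient -2 + 4/x has a pole at x = 0 and the y-coefficient 2 - 2/x - 4/x^2 has a pole at x = 0.
It is a regular singular point because x P_1(x) = p(x) = 4 - 2x and x^2 P_2(x) = q(x) = 2x^2 - 2x - 4 are polynomials, hence analytic at x = 0.
p(0) = 4,  q(0) = -4.
Indicial equation: r(r-1) + p(0) r + q(0) = 0, i.e. r^2 + (p(0) - 1) r + q(0) = 0, i.e. r^2 + 3 r - 4 = 0.
Discriminant: (3)^2 - 4(-4) = 25, so r = (-3 ± 5)/2.
Solving: r_1 = 1, r_2 = -4.

indicial: r^2 + 3 r - 4 = 0; roots r_1 = 1, r_2 = -4


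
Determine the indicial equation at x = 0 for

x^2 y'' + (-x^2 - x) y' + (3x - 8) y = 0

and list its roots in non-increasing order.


Divide by x^2 to reach normal form y'' + P_1(x) y' + P_2(x) y = 0 with P_1(x) = -1 - 1/x and P_2(x) = 3/x - 8/x^2.
x = 0 is a singular point because the y'-coefficient -1 - 1/x has a pole at x = 0 and the y-coefficient 3/x - 8/x^2 has a pole at x = 0.
It is a regular singular point because x P_1(x) = p(x) = -x - 1 and x^2 P_2(x) = q(x) = 3x - 8 are polynomials, hence analytic at x = 0.
p(0) = -1,  q(0) = -8.
Indicial equation: r(r-1) + p(0) r + q(0) = 0, i.e. r^2 + (p(0) - 1) r + q(0) = 0, i.e. r^2 - 2 r - 8 = 0.
Discriminant: (-2)^2 - 4(-8) = 36, so r = (2 ± 6)/2.
Solving: r_1 = 4, r_2 = -2.

indicial: r^2 - 2 r - 8 = 0; roots r_1 = 4, r_2 = -2


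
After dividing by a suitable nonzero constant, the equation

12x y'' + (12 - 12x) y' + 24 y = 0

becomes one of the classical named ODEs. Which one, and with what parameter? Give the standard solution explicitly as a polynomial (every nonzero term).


All three coefficients share the factor 12; dividing through by 12 gives  x y'' + (1 - x) y' + 2 y = 0.
This matches the Laguerre equation x y'' + (1 - x) y' + n y = 0 with n = 2; the polynomial solution is L_2(x).
With y = sum_k a_k x^k, matching x^k gives (k+1)k a_{k+1} + (k+1) a_{k+1} - k a_k + n a_k = 0, i.e. (k+1)^2 a_{k+1} = (k - n) a_k = (k - 2) a_k. The right side vanishes at k = 2, so the series terminates at degree 2.
Standard normalization L_n(0) = 1 gives a_0 = 1. Work upward with a_{k+1} = (k - 2) a_k / (k+1)^2:
  a_1 = (0 - 2)(1) / 1^2 = -2/1 = -2
  a_2 = (1 - 2)(-2) / 2^2 = 2/4 = 1/2
Hence L_2(x) = x^2/2 - 2 x + 1.

L_2(x); series = x^2/2 - 2 x + 1


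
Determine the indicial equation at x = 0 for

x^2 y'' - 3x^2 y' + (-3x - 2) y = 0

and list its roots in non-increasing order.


Divide by x^2 to reach normal form y'' + P_1(x) y' + P_2(x) y = 0 with P_1(x) = -3 and P_2(x) = -3/x - 2/x^2.
x = 0 is a singular point because the y-coefficient -3/x - 2/x^2 has a pole at x = 0.
It is a regular singular point because x P_1(x) = p(x) = -3x and x^2 P_2(x) = q(x) = -3x - 2 are polynomials, hence analytic at x = 0.
p(0) = 0,  q(0) = -2.
Indicial equation: r(r-1) + p(0) r + q(0) = 0, i.e. r^2 + (p(0) - 1) r + q(0) = 0, i.e. r^2 - 1 r - 2 = 0.
Discriminant: (-1)^2 - 4(-2) = 9, so r = (1 ± 3)/2.
Solving: r_1 = 2, r_2 = -1.

indicial: r^2 - 1 r - 2 = 0; roots r_1 = 2, r_2 = -1
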